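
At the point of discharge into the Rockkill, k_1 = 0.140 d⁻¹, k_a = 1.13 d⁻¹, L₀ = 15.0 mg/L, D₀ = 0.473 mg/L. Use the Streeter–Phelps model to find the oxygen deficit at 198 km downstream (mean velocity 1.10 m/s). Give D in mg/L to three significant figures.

D ≈ 1.43 mg/L

Travel time t = x/v = 198 km / (1.10 m/s) = 198000 m / 1.10 m/s = 180000 s = 2.083 d.
k_1 L₀/(k_a−k_1) = 0.140×15.0/(1.13−0.140) = 2.100/0.9900 = 2.121 mg/L.
e^(−k_1 t) = e^(−0.140×2.083) = 0.7470; e^(−k_a t) = e^(−1.13×2.083) = 0.09497.
D = 2.121 × (0.7470 − 0.09497) + 0.473 × 0.09497 = 1.383 + 0.04492 = 1.428 mg/L.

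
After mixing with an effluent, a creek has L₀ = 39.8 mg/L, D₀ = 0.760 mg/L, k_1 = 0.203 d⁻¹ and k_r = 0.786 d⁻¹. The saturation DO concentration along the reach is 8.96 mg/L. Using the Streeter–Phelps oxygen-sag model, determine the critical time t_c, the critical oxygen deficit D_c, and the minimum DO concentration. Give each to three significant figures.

t_c = [1/(k_r−k_1)] ln[(k_r/k_1)(1 − D₀(k_r−k_1)/(k_1 L₀))]
= [1/(0.786−0.203)] ln[(0.786/0.203)(1 − 0.760×0.5830/(0.203×39.8))]
= (1/0.5830) ln[3.872 × 0.9452] = 1.715 × ln(3.660) = 1.715 × 1.297 = 2.225 d.
L(t_c) = L₀ e^(−k_1 t_c) = 39.8 × 0.6365 = 25.33 mg/L, and at the critical point k_r D_c = k_1 L, so D_c = (0.203/0.786) × 25.33 = 6.543 mg/L.
Minimum DO = C_s − D_c = 8.96 − 6.543 = 2.417 mg/L.

t_c ≈ 2.23 d; D_c ≈ 6.54 mg/L; min DO ≈ 2.42 mg/L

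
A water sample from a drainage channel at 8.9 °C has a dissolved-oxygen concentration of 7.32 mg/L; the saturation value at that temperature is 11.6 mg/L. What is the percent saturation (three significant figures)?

63.1 % saturation

% saturation = C/C_s × 100 = 7.32/11.6 × 100 = 63.1 %.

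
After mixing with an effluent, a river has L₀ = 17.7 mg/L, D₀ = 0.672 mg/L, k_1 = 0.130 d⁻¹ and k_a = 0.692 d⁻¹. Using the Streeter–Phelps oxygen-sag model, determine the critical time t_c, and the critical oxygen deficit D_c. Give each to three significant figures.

t_c ≈ 2.66 d; D_c ≈ 2.35 mg/L

With k_a/k_1 = 5.323 and 1 − D₀(k_a−k_1)/(k_1 L₀) = 0.8359,
t_c = ln(5.323 × 0.8359) / (0.692 − 0.130) = ln(4.449) / 0.5620 = 1.493/0.5620 = 2.656 d.
L(t_c) = L₀ e^(−k_1 t_c) = 17.7 × 0.7080 = 12.53 mg/L, and at the critical point k_a D_c = k_1 L, so D_c = (0.130/0.692) × 12.53 = 2.354 mg/L.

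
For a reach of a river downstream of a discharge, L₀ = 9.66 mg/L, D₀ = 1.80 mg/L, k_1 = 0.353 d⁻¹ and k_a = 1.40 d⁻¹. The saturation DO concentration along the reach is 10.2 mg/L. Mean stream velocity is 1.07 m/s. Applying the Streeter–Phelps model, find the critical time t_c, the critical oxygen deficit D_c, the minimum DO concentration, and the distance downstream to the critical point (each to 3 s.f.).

t_c ≈ 0.548 d; D_c ≈ 2.01 mg/L; min DO ≈ 8.19 mg/L; x_c ≈ 50.6 km

With k_a/k_1 = 3.966 and 1 − D₀(k_a−k_1)/(k_1 L₀) = 0.4473,
t_c = ln(3.966 × 0.4473) / (1.40 − 0.353) = ln(1.774) / 1.047 = 0.5733/1.047 = 0.5476 d.
L(t_c) = L₀ e^(−k_1 t_c) = 9.66 × 0.8242 = 7.962 mg/L, and at the critical point k_a D_c = k_1 L, so D_c = (0.353/1.40) × 7.962 = 2.008 mg/L.
Minimum DO = C_s − D_c = 10.2 − 2.008 = 8.192 mg/L.
x_c = v t_c = 1.07 m/s × 0.5476 d × 86400 s/d = 50620 m ≈ 50.6 km.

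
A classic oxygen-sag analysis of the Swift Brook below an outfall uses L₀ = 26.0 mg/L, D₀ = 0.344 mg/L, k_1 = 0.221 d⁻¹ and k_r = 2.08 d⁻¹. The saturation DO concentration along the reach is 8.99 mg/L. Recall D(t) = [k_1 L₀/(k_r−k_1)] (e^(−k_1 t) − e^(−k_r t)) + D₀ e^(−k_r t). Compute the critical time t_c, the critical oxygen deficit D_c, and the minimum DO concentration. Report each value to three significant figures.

t_c ≈ 1.14 d; D_c ≈ 2.15 mg/L; min DO ≈ 6.84 mg/L

With k_r/k_1 = 9.412 and 1 − D₀(k_r−k_1)/(k_1 L₀) = 0.8887,
t_c = ln(9.412 × 0.8887) / (2.08 − 0.221) = ln(8.364) / 1.859 = 2.124/1.859 = 1.143 d.
L(t_c) = L₀ e^(−k_1 t_c) = 26.0 × 0.7769 = 20.20 mg/L, and at the critical point k_r D_c = k_1 L, so D_c = (0.221/2.08) × 20.20 = 2.146 mg/L.
Minimum DO = C_s − D_c = 8.99 − 2.146 = 6.844 mg/L.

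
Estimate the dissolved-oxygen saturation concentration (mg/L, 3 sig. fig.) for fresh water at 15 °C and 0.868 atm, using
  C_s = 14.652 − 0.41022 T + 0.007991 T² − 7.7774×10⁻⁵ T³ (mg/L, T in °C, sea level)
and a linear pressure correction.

C_s ≈ 8.71 mg/L

At sea level: C_s = 14.652 − 0.41022×15 + 0.007991×15² − 7.7774×10⁻⁵×15³ = 10.03 mg/L.
Pressure correction: C_s' = 10.03 × 0.868 = 8.710 mg/L.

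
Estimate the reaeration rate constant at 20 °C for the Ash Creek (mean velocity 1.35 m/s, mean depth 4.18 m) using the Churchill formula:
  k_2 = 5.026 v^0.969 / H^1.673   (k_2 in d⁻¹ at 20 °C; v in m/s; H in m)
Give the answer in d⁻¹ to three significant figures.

k_2 = 5.026 × 1.35^0.969 / 4.18^1.673 = 5.026 × 1.337 / 10.95 = 0.6142 d⁻¹.

k_2 ≈ 0.614 d⁻¹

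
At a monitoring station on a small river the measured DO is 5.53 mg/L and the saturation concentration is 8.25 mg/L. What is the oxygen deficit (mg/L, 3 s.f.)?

D ≈ 2.72 mg/L

D = C_s − C = 8.25 − 5.53 = 2.72 mg/L.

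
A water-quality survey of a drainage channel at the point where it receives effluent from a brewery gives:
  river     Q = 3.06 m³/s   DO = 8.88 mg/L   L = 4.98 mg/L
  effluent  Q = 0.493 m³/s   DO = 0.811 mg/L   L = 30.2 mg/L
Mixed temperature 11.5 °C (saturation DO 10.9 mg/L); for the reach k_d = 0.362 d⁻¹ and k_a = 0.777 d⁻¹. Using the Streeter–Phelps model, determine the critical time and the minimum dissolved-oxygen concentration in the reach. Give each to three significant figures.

Mixed DO = (3.06×8.88 + 0.493×0.811)/(3.06+0.493) = 27.57/3.553 = 7.760 mg/L.
Mixed L₀ = (3.06×4.98 + 0.493×30.2)/(3.553) = 30.13/3.553 = 8.479 mg/L.
Initial deficit D₀ = C_s − DO₀ = 10.9 − 7.760 = 3.140 mg/L.
t_c = (1/0.4150) ln[(0.777/0.362)(1 − 3.140×0.4150/(0.362×8.479))] = 2.410 × ln(1.235) = 0.5092 d.
D_c = (0.362/0.777) × 8.479 × e^(−0.362×0.5092) = 0.4659 × 8.479 × 0.8317 = 3.285 mg/L.
Minimum DO = 10.9 − 3.285 = 7.615 mg/L.

t_c ≈ 0.509 d; minimum DO ≈ 7.61 mg/L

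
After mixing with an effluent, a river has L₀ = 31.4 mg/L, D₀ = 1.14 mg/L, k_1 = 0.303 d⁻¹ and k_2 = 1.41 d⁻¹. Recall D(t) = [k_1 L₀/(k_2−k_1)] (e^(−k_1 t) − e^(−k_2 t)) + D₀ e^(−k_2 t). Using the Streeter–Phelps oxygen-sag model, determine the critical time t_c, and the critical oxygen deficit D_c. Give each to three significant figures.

t_c ≈ 1.26 d; D_c ≈ 4.61 mg/L

At the critical point dD/dt = 0, so k_1 L₀ e^(−k_1 t) = k_2 D. Substituting D(t) from the Streeter–Phelps equation and solving for t gives
t_c = ln[(k_2/k_1)(1 − D₀(k_2−k_1)/(k_1 L₀))] / (k_2−k_1).
Here k_2−k_1 = 1.107 d⁻¹ and 1 − D₀(k_2−k_1)/(k_1 L₀) = 1 − 1.14×1.107/(0.303×31.4) = 0.8674, so
t_c = ln(4.653 × 0.8674) / 1.107 = 1.395 / 1.107 = 1.260 d.
D_c = (k_1/k_2) L₀ e^(−k_1 t_c) = (0.303/1.41) × 31.4 × e^(−0.303×1.260) = 0.2149 × 31.4 × 0.6826 = 4.606 mg/L.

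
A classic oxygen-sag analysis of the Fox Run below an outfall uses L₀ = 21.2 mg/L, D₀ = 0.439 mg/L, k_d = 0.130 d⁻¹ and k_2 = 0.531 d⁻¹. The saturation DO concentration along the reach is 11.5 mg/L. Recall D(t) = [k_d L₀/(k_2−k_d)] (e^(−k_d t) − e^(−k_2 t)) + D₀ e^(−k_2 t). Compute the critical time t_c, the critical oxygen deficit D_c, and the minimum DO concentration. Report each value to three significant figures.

t_c ≈ 3.34 d; D_c ≈ 3.36 mg/L; min DO ≈ 8.14 mg/L

With k_2/k_d = 4.085 and 1 − D₀(k_2−k_d)/(k_d L₀) = 0.9361,
t_c = ln(4.085 × 0.9361) / (0.531 − 0.130) = ln(3.824) / 0.4010 = 1.341/0.4010 = 3.345 d.
D_c = (k_d/k_2) L₀ e^(−k_d t_c) = (0.130/0.531) × 21.2 × e^(−0.130×3.345) = 0.2448 × 21.2 × 0.6474 = 3.360 mg/L.
Minimum DO = C_s − D_c = 11.5 − 3.360 = 8.140 mg/L.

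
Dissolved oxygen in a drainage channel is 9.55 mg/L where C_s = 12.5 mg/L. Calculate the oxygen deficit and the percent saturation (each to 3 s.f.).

D ≈ 2.95 mg/L; 76.4 % saturation

D = C_s − C = 12.5 − 9.55 = 2.95 mg/L.
% saturation = 9.55/12.5 × 100 = 76.4 %.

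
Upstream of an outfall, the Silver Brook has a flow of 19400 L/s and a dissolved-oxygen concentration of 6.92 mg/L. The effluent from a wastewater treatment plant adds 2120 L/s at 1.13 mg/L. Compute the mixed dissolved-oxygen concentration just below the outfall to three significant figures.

Flow-weighted mixing: C = (Q_r C_r + Q_w C_w)/(Q_r + Q_w)
= (19400×6.92 + 2120×1.13)/(19400 + 2120) = 136600/21520 = 6.350 mg/L.

6.35 mg/L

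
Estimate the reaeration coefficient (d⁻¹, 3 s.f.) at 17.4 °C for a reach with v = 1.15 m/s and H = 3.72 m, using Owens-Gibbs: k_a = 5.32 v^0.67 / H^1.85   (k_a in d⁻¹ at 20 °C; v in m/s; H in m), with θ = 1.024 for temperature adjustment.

k_a(20) = 5.32 × 1.15^0.67 / 3.72^1.85 = 5.32 × 1.098 / 11.36 = 0.5141 d⁻¹.
k_a(17.4) = 0.5141 × 1.024^(17.4−20) = 0.5141 × 0.9402 = 0.4834 d⁻¹.

k_a ≈ 0.483 d⁻¹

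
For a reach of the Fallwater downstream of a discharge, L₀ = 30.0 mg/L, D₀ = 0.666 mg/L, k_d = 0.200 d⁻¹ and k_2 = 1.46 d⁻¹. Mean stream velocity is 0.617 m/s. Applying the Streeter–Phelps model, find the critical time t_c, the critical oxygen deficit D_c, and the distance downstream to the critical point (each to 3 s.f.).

t_c = [1/(k_2−k_d)] ln[(k_2/k_d)(1 − D₀(k_2−k_d)/(k_d L₀))]
= [1/(1.46−0.200)] ln[(1.46/0.200)(1 − 0.666×1.260/(0.200×30.0))]
= (1/1.260) ln[7.300 × 0.8601] = 0.7937 × ln(6.279) = 0.7937 × 1.837 = 1.458 d.
L(t_c) = L₀ e^(−k_d t_c) = 30.0 × 0.7471 = 22.41 mg/L, and at the critical point k_2 D_c = k_d L, so D_c = (0.200/1.46) × 22.41 = 3.070 mg/L.
x_c = v t_c = 0.617 m/s × 1.458 d × 86400 s/d = 77730 m ≈ 77.7 km.

t_c ≈ 1.46 d; D_c ≈ 3.07 mg/L; x_c ≈ 77.7 km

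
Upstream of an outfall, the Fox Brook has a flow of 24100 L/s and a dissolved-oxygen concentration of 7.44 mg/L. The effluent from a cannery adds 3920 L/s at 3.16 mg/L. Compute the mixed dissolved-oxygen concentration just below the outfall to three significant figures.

6.84 mg/L

Flow-weighted mixing: C = (Q_r C_r + Q_w C_w)/(Q_r + Q_w)
= (24100×7.44 + 3920×3.16)/(24100 + 3920) = 191700/28020 = 6.841 mg/L.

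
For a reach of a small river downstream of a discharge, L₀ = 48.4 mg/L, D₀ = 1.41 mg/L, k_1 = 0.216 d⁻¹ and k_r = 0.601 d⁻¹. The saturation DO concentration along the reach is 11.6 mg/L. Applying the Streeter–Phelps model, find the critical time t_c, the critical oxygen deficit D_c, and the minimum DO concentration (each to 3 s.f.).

t_c ≈ 2.52 d; D_c ≈ 10.1 mg/L; min DO ≈ 1.51 mg/L

With k_r/k_1 = 2.782 and 1 − D₀(k_r−k_1)/(k_1 L₀) = 0.9481,
t_c = ln(2.782 × 0.9481) / (0.601 − 0.216) = ln(2.638) / 0.3850 = 0.9700/0.3850 = 2.519 d.
L(t_c) = L₀ e^(−k_1 t_c) = 48.4 × 0.5803 = 28.09 mg/L, and at the critical point k_r D_c = k_1 L, so D_c = (0.216/0.601) × 28.09 = 10.09 mg/L.
Minimum DO = C_s − D_c = 11.6 − 10.09 = 1.506 mg/L.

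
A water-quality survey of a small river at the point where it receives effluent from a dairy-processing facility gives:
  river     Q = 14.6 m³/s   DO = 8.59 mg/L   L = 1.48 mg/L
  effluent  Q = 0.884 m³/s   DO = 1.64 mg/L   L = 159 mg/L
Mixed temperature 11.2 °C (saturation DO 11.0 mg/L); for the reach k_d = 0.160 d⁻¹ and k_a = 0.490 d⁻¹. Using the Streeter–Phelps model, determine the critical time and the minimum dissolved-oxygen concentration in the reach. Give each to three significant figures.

Mixed DO = (14.6×8.59 + 0.884×1.64)/(14.6+0.884) = 126.9/15.48 = 8.193 mg/L.
Mixed L₀ = (14.6×1.48 + 0.884×159)/(15.48) = 162.2/15.48 = 10.47 mg/L.
Initial deficit D₀ = C_s − DO₀ = 11.0 − 8.193 = 2.807 mg/L.
t_c = (1/0.3300) ln[(0.490/0.160)(1 − 2.807×0.3300/(0.160×10.47))] = 3.030 × ln(1.370) = 0.9533 d.
D_c = (0.160/0.490) × 10.47 × e^(−0.160×0.9533) = 0.3265 × 10.47 × 0.8585 = 2.936 mg/L.
Minimum DO = 11.0 − 2.936 = 8.064 mg/L.

t_c ≈ 0.953 d; minimum DO ≈ 8.06 mg/L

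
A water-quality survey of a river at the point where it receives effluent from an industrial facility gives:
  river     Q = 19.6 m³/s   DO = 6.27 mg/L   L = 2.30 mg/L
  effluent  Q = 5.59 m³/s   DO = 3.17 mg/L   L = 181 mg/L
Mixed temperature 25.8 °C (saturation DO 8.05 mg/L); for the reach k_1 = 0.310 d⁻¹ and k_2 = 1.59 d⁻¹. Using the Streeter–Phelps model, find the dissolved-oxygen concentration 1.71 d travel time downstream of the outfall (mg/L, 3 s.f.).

Mixed DO = (19.6×6.27 + 5.59×3.17)/(19.6+5.59) = 140.6/25.19 = 5.582 mg/L.
Mixed L₀ = (19.6×2.30 + 5.59×181)/(25.19) = 1057/25.19 = 41.96 mg/L.
Initial deficit D₀ = C_s − DO₀ = 8.05 − 5.582 = 2.468 mg/L.
D(1.71) = [0.310×41.96/(1.59−0.310)](e^(−0.310×1.71) − e^(−1.59×1.71)) + 2.468 e^(−1.59×1.71)
= 10.16 × (0.5885 − 0.06595) + 2.468 × 0.06595 = 5.473 mg/L.
DO = 8.05 − 5.473 = 2.577 mg/L.

DO ≈ 2.58 mg/L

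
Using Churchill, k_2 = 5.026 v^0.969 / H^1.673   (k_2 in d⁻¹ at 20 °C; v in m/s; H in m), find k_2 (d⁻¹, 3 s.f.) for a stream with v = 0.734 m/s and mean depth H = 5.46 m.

k_2 ≈ 0.218 d⁻¹

k_2 = 5.026 × 0.734^0.969 / 5.46^1.673 = 5.026 × 0.7411 / 17.11 = 0.2177 d⁻¹.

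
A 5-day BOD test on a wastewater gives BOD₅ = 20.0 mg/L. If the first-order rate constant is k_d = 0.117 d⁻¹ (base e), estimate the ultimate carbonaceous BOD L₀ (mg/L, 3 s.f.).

BOD₅ = L₀(1 − e^(−5k_d)) ⇒ L₀ = BOD₅ / (1 − e^(−5×0.117))
= 20.0 / (1 − 0.5571) = 20.0 / 0.4429 = 45.16 mg/L.

L₀ ≈ 45.2 mg/L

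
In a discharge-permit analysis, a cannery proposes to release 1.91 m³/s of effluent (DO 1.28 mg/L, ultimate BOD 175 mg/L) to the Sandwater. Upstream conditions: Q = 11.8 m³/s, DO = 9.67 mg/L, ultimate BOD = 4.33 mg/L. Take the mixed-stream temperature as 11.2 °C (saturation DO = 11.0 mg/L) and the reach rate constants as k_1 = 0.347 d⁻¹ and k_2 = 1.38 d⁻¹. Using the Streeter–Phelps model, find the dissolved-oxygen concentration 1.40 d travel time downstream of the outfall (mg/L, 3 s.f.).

Mixed DO = (11.8×9.67 + 1.91×1.28)/(11.8+1.91) = 116.6/13.71 = 8.501 mg/L.
Mixed L₀ = (11.8×4.33 + 1.91×175)/(13.71) = 385.3/13.71 = 28.11 mg/L.
Initial deficit D₀ = C_s − DO₀ = 11.0 − 8.501 = 2.499 mg/L.
D(1.40) = [0.347×28.11/(1.38−0.347)](e^(−0.347×1.40) − e^(−1.38×1.40)) + 2.499 e^(−1.38×1.40)
= 9.441 × (0.6152 − 0.1449) + 2.499 × 0.1449 = 4.803 mg/L.
DO = 11.0 − 4.803 = 6.197 mg/L.

DO ≈ 6.20 mg/L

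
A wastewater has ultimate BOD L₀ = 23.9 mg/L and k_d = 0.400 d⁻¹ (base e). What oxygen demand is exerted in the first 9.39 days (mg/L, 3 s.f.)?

y_t = L₀(1 − e^(−k_d t)) = 23.9 × (1 − e^(−0.400×9.39))
= 23.9 × (1 − 0.02338) = 23.9 × 0.9766 = 23.34 mg/L.

y ≈ 23.3 mg/L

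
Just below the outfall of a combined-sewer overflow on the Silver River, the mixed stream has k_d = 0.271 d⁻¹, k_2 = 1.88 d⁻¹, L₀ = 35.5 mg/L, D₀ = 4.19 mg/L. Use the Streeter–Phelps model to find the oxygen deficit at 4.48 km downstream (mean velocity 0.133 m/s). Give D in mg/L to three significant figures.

Travel time t = x/v = 4.48 km / (0.133 m/s) = 4480 m / 0.133 m/s = 33680 s = 0.3899 d.
k_d L₀/(k_2−k_d) = 0.271×35.5/(1.88−0.271) = 9.620/1.609 = 5.979 mg/L.
e^(−k_d t) = e^(−0.271×0.3899) = 0.8997; e^(−k_2 t) = e^(−1.88×0.3899) = 0.4805.
D = 5.979 × (0.8997 − 0.4805) + 4.19 × 0.4805 = 2.507 + 2.013 = 4.520 mg/L.

D ≈ 4.52 mg/L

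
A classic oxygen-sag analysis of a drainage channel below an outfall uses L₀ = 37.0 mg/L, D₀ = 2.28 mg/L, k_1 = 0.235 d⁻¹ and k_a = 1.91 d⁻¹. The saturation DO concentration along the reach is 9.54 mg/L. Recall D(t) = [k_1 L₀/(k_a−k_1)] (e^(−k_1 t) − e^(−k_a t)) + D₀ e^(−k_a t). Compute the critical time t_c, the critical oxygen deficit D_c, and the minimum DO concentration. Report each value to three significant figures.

t_c = [1/(k_a−k_1)] ln[(k_a/k_1)(1 − D₀(k_a−k_1)/(k_1 L₀))]
= [1/(1.91−0.235)] ln[(1.91/0.235)(1 − 2.28×1.675/(0.235×37.0))]
= (1/1.675) ln[8.128 × 0.5608] = 0.5970 × ln(4.558) = 0.5970 × 1.517 = 0.9056 d.
D_c = (k_1/k_a) L₀ e^(−k_1 t_c) = (0.235/1.91) × 37.0 × e^(−0.235×0.9056) = 0.1230 × 37.0 × 0.8083 = 3.680 mg/L.
Minimum DO = C_s − D_c = 9.54 − 3.680 = 5.860 mg/L.

t_c ≈ 0.906 d; D_c ≈ 3.68 mg/L; min DO ≈ 5.86 mg/L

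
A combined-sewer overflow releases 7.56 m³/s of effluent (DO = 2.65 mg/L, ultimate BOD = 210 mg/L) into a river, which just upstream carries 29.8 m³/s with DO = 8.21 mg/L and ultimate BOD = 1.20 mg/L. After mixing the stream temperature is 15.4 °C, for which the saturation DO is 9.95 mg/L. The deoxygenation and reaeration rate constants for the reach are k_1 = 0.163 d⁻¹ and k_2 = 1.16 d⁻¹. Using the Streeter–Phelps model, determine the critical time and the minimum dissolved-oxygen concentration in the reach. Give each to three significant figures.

Mixed DO = (29.8×8.21 + 7.56×2.65)/(29.8+7.56) = 264.7/37.36 = 7.085 mg/L.
Mixed L₀ = (29.8×1.20 + 7.56×210)/(37.36) = 1623/37.36 = 43.45 mg/L.
Initial deficit D₀ = C_s − DO₀ = 9.95 − 7.085 = 2.865 mg/L.
t_c = (1/0.9970) ln[(1.16/0.163)(1 − 2.865×0.9970/(0.163×43.45))] = 1.003 × ln(4.246) = 1.450 d.
D_c = (0.163/1.16) × 43.45 × e^(−0.163×1.450) = 0.1405 × 43.45 × 0.7895 = 4.820 mg/L.
Minimum DO = 9.95 − 4.820 = 5.130 mg/L.

t_c ≈ 1.45 d; minimum DO ≈ 5.13 mg/L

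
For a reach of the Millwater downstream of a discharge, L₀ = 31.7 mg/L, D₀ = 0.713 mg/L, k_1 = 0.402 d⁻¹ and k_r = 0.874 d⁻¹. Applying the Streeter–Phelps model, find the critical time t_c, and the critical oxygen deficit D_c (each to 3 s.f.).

t_c = [1/(k_r−k_1)] ln[(k_r/k_1)(1 − D₀(k_r−k_1)/(k_1 L₀))]
= [1/(0.874−0.402)] ln[(0.874/0.402)(1 − 0.713×0.4720/(0.402×31.7))]
= (1/0.4720) ln[2.174 × 0.9736] = 2.119 × ln(2.117) = 2.119 × 0.7499 = 1.589 d.
L(t_c) = L₀ e^(−k_1 t_c) = 31.7 × 0.5280 = 16.74 mg/L, and at the critical point k_r D_c = k_1 L, so D_c = (0.402/0.874) × 16.74 = 7.699 mg/L.

t_c ≈ 1.59 d; D_c ≈ 7.70 mg/L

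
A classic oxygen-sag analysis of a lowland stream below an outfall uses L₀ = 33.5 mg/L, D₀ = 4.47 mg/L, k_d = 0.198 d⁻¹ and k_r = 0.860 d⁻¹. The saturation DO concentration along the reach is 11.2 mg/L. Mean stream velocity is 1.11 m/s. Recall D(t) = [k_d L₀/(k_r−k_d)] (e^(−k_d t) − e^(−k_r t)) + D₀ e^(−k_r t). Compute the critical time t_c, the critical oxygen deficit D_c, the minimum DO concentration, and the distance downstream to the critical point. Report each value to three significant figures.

At the critical point dD/dt = 0, so k_d L₀ e^(−k_d t) = k_r D. Substituting D(t) from the Streeter–Phelps equation and solving for t gives
t_c = ln[(k_r/k_d)(1 − D₀(k_r−k_d)/(k_d L₀))] / (k_r−k_d).
Here k_r−k_d = 0.6620 d⁻¹ and 1 − D₀(k_r−k_d)/(k_d L₀) = 1 − 4.47×0.6620/(0.198×33.5) = 0.5539, so
t_c = ln(4.343 × 0.5539) / 0.6620 = 0.8779 / 0.6620 = 1.326 d.
D_c = (k_d/k_r) L₀ e^(−k_d t_c) = (0.198/0.860) × 33.5 × e^(−0.198×1.326) = 0.2302 × 33.5 × 0.7691 = 5.932 mg/L.
Minimum DO = C_s − D_c = 11.2 − 5.932 = 5.268 mg/L.
x_c = v t_c = 1.11 m/s × 1.326 d × 86400 s/d = 127200 m ≈ 127 km.

t_c ≈ 1.33 d; D_c ≈ 5.93 mg/L; min DO ≈ 5.27 mg/L; x_c ≈ 127 km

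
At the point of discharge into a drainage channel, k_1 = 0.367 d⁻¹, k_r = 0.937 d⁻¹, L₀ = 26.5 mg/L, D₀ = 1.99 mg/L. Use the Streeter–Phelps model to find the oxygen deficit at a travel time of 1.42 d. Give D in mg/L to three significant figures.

k_1 L₀/(k_r−k_1) = 0.367×26.5/(0.937−0.367) = 9.726/0.5700 = 17.06 mg/L.
e^(−k_1 t) = e^(−0.367×1.420) = 0.5938; e^(−k_r t) = e^(−0.937×1.420) = 0.2643.
D = 17.06 × (0.5938 − 0.2643) + 1.99 × 0.2643 = 5.622 + 0.5260 = 6.148 mg/L.

D ≈ 6.15 mg/L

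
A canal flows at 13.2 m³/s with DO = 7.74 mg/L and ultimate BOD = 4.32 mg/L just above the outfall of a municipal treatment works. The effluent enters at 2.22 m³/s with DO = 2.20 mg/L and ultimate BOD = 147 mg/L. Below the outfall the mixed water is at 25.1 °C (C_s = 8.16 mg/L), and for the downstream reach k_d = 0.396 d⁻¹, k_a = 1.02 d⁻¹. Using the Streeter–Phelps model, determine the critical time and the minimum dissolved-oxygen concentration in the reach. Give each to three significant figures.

Mixed DO = (13.2×7.74 + 2.22×2.20)/(13.2+2.22) = 107.1/15.42 = 6.942 mg/L.
Mixed L₀ = (13.2×4.32 + 2.22×147)/(15.42) = 383.4/15.42 = 24.86 mg/L.
Initial deficit D₀ = C_s − DO₀ = 8.16 − 6.942 = 1.218 mg/L.
t_c = (1/0.6240) ln[(1.02/0.396)(1 − 1.218×0.6240/(0.396×24.86))] = 1.603 × ln(2.377) = 1.388 d.
D_c = (0.396/1.02) × 24.86 × e^(−0.396×1.388) = 0.3882 × 24.86 × 0.5773 = 5.572 mg/L.
Minimum DO = 8.16 − 5.572 = 2.588 mg/L.

t_c ≈ 1.39 d; minimum DO ≈ 2.59 mg/L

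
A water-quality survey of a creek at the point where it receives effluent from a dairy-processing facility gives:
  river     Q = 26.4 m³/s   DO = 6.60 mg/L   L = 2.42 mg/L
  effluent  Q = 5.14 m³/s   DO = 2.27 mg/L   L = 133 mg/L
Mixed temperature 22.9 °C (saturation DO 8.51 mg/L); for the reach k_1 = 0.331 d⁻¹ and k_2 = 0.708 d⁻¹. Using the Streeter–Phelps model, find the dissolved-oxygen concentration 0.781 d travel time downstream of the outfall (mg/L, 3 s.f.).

DO ≈ 2.91 mg/L

Mixed DO = (26.4×6.60 + 5.14×2.27)/(26.4+5.14) = 185.9/31.54 = 5.894 mg/L.
Mixed L₀ = (26.4×2.42 + 5.14×133)/(31.54) = 747.5/31.54 = 23.70 mg/L.
Initial deficit D₀ = C_s − DO₀ = 8.51 − 5.894 = 2.616 mg/L.
D(0.781) = [0.331×23.70/(0.708−0.331)](e^(−0.331×0.781) − e^(−0.708×0.781)) + 2.616 e^(−0.708×0.781)
= 20.81 × (0.7722 − 0.5753) + 2.616 × 0.5753 = 5.603 mg/L.
DO = 8.51 − 5.603 = 2.907 mg/L.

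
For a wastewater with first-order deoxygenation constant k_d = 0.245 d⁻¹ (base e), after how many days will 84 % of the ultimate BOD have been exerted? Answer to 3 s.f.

t ≈ 7.48 d

y/L₀ = 1 − e^(−k_d t) = 0.84 ⇒ e^(−k_d t) = 0.160
t = −ln(0.160) / 0.245 = 1.833 / 0.245 = 7.480 d.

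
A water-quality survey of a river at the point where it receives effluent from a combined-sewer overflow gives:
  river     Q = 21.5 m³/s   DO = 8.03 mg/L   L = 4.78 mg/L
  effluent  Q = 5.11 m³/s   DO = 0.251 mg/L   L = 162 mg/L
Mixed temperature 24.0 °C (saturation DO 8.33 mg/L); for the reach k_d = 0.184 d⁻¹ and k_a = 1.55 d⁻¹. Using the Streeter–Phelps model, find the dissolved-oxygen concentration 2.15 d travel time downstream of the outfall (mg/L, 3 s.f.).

DO ≈ 5.26 mg/L

Mixed DO = (21.5×8.03 + 5.11×0.251)/(21.5+5.11) = 173.9/26.61 = 6.536 mg/L.
Mixed L₀ = (21.5×4.78 + 5.11×162)/(26.61) = 930.6/26.61 = 34.97 mg/L.
Initial deficit D₀ = C_s − DO₀ = 8.33 − 6.536 = 1.794 mg/L.
D(2.15) = [0.184×34.97/(1.55−0.184)](e^(−0.184×2.15) − e^(−1.55×2.15)) + 1.794 e^(−1.55×2.15)
= 4.711 × (0.6733 − 0.03570) + 1.794 × 0.03570 = 3.067 mg/L.
DO = 8.33 − 3.067 = 5.263 mg/L.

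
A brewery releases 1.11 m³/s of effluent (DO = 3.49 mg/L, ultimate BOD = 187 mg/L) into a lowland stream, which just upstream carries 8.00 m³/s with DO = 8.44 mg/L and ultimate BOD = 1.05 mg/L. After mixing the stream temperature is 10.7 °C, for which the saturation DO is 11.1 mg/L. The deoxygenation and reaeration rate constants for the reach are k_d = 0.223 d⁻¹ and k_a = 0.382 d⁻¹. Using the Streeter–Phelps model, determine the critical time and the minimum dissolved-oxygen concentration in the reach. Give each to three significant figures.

Mixed DO = (8.00×8.44 + 1.11×3.49)/(8.00+1.11) = 71.39/9.110 = 7.837 mg/L.
Mixed L₀ = (8.00×1.05 + 1.11×187)/(9.110) = 216.0/9.110 = 23.71 mg/L.
Initial deficit D₀ = C_s − DO₀ = 11.1 − 7.837 = 3.263 mg/L.
t_c = (1/0.1590) ln[(0.382/0.223)(1 − 3.263×0.1590/(0.223×23.71))] = 6.289 × ln(1.545) = 2.736 d.
D_c = (0.223/0.382) × 23.71 × e^(−0.223×2.736) = 0.5838 × 23.71 × 0.5433 = 7.519 mg/L.
Minimum DO = 11.1 − 7.519 = 3.581 mg/L.

t_c ≈ 2.74 d; minimum DO ≈ 3.58 mg/L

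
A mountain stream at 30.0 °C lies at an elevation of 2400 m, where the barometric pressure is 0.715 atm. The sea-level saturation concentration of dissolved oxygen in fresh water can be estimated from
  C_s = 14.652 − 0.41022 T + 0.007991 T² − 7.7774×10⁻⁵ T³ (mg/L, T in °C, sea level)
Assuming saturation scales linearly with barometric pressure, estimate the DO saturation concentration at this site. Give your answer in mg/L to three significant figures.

C_s ≈ 5.32 mg/L

At sea level: C_s = 14.652 − 0.41022×30.0 + 0.007991×30.0² − 7.7774×10⁻⁵×30.0³ = 7.437 mg/L.
Pressure correction: C_s' = 7.437 × 0.715 = 5.318 mg/L.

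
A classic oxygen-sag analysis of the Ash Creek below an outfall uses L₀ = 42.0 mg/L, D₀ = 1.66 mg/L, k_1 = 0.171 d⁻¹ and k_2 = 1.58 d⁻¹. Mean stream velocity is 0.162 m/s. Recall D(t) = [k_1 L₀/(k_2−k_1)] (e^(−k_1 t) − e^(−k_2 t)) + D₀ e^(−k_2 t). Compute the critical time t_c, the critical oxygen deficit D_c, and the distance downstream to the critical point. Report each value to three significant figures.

At the critical point dD/dt = 0, so k_1 L₀ e^(−k_1 t) = k_2 D. Substituting D(t) from the Streeter–Phelps equation and solving for t gives
t_c = ln[(k_2/k_1)(1 − D₀(k_2−k_1)/(k_1 L₀))] / (k_2−k_1).
Here k_2−k_1 = 1.409 d⁻¹ and 1 − D₀(k_2−k_1)/(k_1 L₀) = 1 − 1.66×1.409/(0.171×42.0) = 0.6743, so
t_c = ln(9.240 × 0.6743) / 1.409 = 1.829 / 1.409 = 1.298 d.
L(t_c) = L₀ e^(−k_1 t_c) = 42.0 × 0.8009 = 33.64 mg/L, and at the critical point k_2 D_c = k_1 L, so D_c = (0.171/1.58) × 33.64 = 3.641 mg/L.
x_c = v t_c = 0.162 m/s × 1.298 d × 86400 s/d = 18170 m ≈ 18.2 km.

t_c ≈ 1.30 d; D_c ≈ 3.64 mg/L; x_c ≈ 18.2 km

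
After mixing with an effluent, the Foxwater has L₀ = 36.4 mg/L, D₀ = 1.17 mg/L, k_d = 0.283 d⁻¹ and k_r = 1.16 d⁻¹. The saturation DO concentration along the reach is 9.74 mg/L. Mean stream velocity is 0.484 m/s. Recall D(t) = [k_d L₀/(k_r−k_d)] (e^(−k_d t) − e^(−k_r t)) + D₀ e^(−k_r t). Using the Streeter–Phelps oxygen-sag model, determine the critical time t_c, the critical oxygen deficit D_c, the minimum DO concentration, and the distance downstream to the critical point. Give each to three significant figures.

With k_r/k_d = 4.099 and 1 − D₀(k_r−k_d)/(k_d L₀) = 0.9004,
t_c = ln(4.099 × 0.9004) / (1.16 − 0.283) = ln(3.691) / 0.8770 = 1.306/0.8770 = 1.489 d.
L(t_c) = L₀ e^(−k_d t_c) = 36.4 × 0.6561 = 23.88 mg/L, and at the critical point k_r D_c = k_d L, so D_c = (0.283/1.16) × 23.88 = 5.827 mg/L.
Minimum DO = C_s − D_c = 9.74 − 5.827 = 3.913 mg/L.
x_c = v t_c = 0.484 m/s × 1.489 d × 86400 s/d = 62260 m ≈ 62.3 km.

t_c ≈ 1.49 d; D_c ≈ 5.83 mg/L; min DO ≈ 3.91 mg/L; x_c ≈ 62.3 km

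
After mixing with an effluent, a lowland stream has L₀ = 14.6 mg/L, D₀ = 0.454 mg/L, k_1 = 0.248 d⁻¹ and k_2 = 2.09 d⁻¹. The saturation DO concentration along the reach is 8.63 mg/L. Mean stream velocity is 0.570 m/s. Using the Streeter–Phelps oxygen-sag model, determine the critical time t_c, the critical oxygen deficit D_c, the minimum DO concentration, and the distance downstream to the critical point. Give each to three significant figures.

t_c ≈ 1.01 d; D_c ≈ 1.35 mg/L; min DO ≈ 7.28 mg/L; x_c ≈ 50.0 km

t_c = [1/(k_2−k_1)] ln[(k_2/k_1)(1 − D₀(k_2−k_1)/(k_1 L₀))]
= [1/(2.09−0.248)] ln[(2.09/0.248)(1 − 0.454×1.842/(0.248×14.6))]
= (1/1.842) ln[8.427 × 0.7690] = 0.5429 × ln(6.481) = 0.5429 × 1.869 = 1.015 d.
L(t_c) = L₀ e^(−k_1 t_c) = 14.6 × 0.7775 = 11.35 mg/L, and at the critical point k_2 D_c = k_1 L, so D_c = (0.248/2.09) × 11.35 = 1.347 mg/L.
Minimum DO = C_s − D_c = 8.63 − 1.347 = 7.283 mg/L.
x_c = v t_c = 0.570 m/s × 1.015 d × 86400 s/d = 49970 m ≈ 50.0 km.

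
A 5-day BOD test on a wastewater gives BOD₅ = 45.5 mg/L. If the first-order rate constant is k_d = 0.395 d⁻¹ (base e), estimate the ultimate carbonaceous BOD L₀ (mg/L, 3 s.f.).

L₀ ≈ 52.8 mg/L

BOD₅ = L₀(1 − e^(−5k_d)) ⇒ L₀ = BOD₅ / (1 − e^(−5×0.395))
= 45.5 / (1 − 0.1388) = 45.5 / 0.8612 = 52.83 mg/L.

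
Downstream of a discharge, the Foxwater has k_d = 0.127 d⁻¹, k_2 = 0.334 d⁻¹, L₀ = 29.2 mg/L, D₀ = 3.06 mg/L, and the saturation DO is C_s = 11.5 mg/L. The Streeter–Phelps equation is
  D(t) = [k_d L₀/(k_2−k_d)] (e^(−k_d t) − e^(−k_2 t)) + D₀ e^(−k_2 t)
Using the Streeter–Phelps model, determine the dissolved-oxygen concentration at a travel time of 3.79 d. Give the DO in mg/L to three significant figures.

DO ≈ 4.62 mg/L

k_d L₀/(k_2−k_d) = 0.127×29.2/(0.334−0.127) = 3.708/0.2070 = 17.91 mg/L.
e^(−k_d t) = e^(−0.127×3.790) = 0.6180; e^(−k_2 t) = e^(−0.334×3.790) = 0.2820.
D = 17.91 × (0.6180 − 0.2820) + 3.06 × 0.2820 = 6.019 + 0.8629 = 6.882 mg/L.
DO = C_s − D = 11.5 − 6.882 = 4.618 mg/L.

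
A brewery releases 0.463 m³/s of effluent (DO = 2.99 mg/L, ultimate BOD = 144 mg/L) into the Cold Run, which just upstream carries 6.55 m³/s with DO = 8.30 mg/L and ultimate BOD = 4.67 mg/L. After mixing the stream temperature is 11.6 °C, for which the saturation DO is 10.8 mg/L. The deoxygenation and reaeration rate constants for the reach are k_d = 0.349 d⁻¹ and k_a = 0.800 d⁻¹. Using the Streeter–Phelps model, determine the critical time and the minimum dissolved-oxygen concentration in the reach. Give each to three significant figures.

t_c ≈ 1.15 d; minimum DO ≈ 6.76 mg/L

Mixed DO = (6.55×8.30 + 0.463×2.99)/(6.55+0.463) = 55.75/7.013 = 7.949 mg/L.
Mixed L₀ = (6.55×4.67 + 0.463×144)/(7.013) = 97.26/7.013 = 13.87 mg/L.
Initial deficit D₀ = C_s − DO₀ = 10.8 − 7.949 = 2.851 mg/L.
t_c = (1/0.4510) ln[(0.800/0.349)(1 − 2.851×0.4510/(0.349×13.87))] = 2.217 × ln(1.683) = 1.155 d.
D_c = (0.349/0.800) × 13.87 × e^(−0.349×1.155) = 0.4362 × 13.87 × 0.6683 = 4.043 mg/L.
Minimum DO = 10.8 − 4.043 = 6.757 mg/L.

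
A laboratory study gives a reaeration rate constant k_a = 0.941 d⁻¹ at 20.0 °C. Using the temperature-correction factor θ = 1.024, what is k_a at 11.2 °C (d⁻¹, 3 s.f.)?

k_a ≈ 0.764 d⁻¹

k_a(T₂) = k_a(T₁) · θ^(T₂−T₁) = 0.941 × 1.024^(11.2−20.0)
= 0.941 × 1.024^-8.80 = 0.941 × 0.8116 = 0.7637 d⁻¹.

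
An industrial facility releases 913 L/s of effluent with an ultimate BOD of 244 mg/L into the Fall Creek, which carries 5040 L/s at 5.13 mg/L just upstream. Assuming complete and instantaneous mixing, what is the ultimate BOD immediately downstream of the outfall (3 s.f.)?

41.8 mg/L

Flow-weighted mixing: C = (Q_r C_r + Q_w C_w)/(Q_r + Q_w)
= (5040×5.13 + 913×244)/(5040 + 913) = 248600/5953 = 41.77 mg/L.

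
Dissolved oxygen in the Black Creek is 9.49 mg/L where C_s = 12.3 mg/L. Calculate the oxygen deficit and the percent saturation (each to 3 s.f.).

D = C_s − C = 12.3 − 9.49 = 2.81 mg/L.
% saturation = 9.49/12.3 × 100 = 77.2 %.

D ≈ 2.81 mg/L; 77.2 % saturation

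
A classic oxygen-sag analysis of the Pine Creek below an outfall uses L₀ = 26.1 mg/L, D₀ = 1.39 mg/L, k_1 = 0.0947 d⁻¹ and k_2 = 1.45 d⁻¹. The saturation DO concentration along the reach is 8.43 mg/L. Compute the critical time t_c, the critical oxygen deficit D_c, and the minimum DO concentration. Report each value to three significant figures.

t_c ≈ 0.954 d; D_c ≈ 1.56 mg/L; min DO ≈ 6.87 mg/L

At the critical point dD/dt = 0, so k_1 L₀ e^(−k_1 t) = k_2 D. Substituting D(t) from the Streeter–Phelps equation and solving for t gives
t_c = ln[(k_2/k_1)(1 − D₀(k_2−k_1)/(k_1 L₀))] / (k_2−k_1).
Here k_2−k_1 = 1.355 d⁻¹ and 1 − D₀(k_2−k_1)/(k_1 L₀) = 1 − 1.39×1.355/(0.0947×26.1) = 0.2378, so
t_c = ln(15.31 × 0.2378) / 1.355 = 1.292 / 1.355 = 0.9536 d.
L(t_c) = L₀ e^(−k_1 t_c) = 26.1 × 0.9137 = 23.85 mg/L, and at the critical point k_2 D_c = k_1 L, so D_c = (0.0947/1.45) × 23.85 = 1.557 mg/L.
Minimum DO = C_s − D_c = 8.43 − 1.557 = 6.873 mg/L.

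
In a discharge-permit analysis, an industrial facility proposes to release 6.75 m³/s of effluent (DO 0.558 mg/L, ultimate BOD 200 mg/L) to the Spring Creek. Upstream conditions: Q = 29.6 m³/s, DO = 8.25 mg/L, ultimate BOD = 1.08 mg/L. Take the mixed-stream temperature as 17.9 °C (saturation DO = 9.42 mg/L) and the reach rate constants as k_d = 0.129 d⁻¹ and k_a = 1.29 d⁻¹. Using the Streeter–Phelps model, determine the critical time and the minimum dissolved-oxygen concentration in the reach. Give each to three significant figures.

t_c ≈ 1.16 d; minimum DO ≈ 6.15 mg/L

Mixed DO = (29.6×8.25 + 6.75×0.558)/(29.6+6.75) = 248.0/36.35 = 6.822 mg/L.
Mixed L₀ = (29.6×1.08 + 6.75×200)/(36.35) = 1382/36.35 = 38.02 mg/L.
Initial deficit D₀ = C_s − DO₀ = 9.42 − 6.822 = 2.598 mg/L.
t_c = (1/1.161) ln[(1.29/0.129)(1 − 2.598×1.161/(0.129×38.02))] = 0.8613 × ln(3.849) = 1.161 d.
D_c = (0.129/1.29) × 38.02 × e^(−0.129×1.161) = 0.1000 × 38.02 × 0.8609 = 3.273 mg/L.
Minimum DO = 9.42 − 3.273 = 6.147 mg/L.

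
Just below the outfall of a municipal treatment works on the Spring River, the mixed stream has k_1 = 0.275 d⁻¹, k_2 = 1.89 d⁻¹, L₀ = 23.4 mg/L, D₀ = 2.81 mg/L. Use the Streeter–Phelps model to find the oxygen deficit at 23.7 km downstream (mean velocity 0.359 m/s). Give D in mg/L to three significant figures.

D ≈ 2.95 mg/L

Travel time t = x/v = 23.7 km / (0.359 m/s) = 23700 m / 0.359 m/s = 66020 s = 0.7641 d.
k_1 L₀/(k_2−k_1) = 0.275×23.4/(1.89−0.275) = 6.435/1.615 = 3.985 mg/L.
e^(−k_1 t) = e^(−0.275×0.7641) = 0.8105; e^(−k_2 t) = e^(−1.89×0.7641) = 0.2360.
D = 3.985 × (0.8105 − 0.2360) + 2.81 × 0.2360 = 2.289 + 0.6630 = 2.952 mg/L.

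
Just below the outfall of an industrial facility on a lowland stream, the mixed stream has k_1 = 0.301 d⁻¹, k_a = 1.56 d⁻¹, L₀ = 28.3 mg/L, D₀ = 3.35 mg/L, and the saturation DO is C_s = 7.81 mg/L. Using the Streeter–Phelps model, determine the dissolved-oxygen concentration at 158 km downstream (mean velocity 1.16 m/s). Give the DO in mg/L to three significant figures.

DO ≈ 3.89 mg/L

Travel time t = x/v = 158 km / (1.16 m/s) = 158000 m / 1.16 m/s = 136200 s = 1.576 d.
k_1 L₀/(k_a−k_1) = 0.301×28.3/(1.56−0.301) = 8.518/1.259 = 6.766 mg/L.
e^(−k_1 t) = e^(−0.301×1.576) = 0.6222; e^(−k_a t) = e^(−1.56×1.576) = 0.08550.
D = 6.766 × (0.6222 − 0.08550) + 3.35 × 0.08550 = 3.631 + 0.2864 = 3.918 mg/L.
DO = C_s − D = 7.81 − 3.918 = 3.892 mg/L.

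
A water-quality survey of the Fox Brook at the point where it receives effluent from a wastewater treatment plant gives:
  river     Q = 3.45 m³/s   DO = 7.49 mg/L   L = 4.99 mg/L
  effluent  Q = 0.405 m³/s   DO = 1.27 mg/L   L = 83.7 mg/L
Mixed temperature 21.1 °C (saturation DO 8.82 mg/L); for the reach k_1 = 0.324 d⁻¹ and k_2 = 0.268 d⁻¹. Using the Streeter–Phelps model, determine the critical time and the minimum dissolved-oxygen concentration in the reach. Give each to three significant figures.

Mixed DO = (3.45×7.49 + 0.405×1.27)/(3.45+0.405) = 26.35/3.855 = 6.837 mg/L.
Mixed L₀ = (3.45×4.99 + 0.405×83.7)/(3.855) = 51.11/3.855 = 13.26 mg/L.
Initial deficit D₀ = C_s − DO₀ = 8.82 − 6.837 = 1.983 mg/L.
t_c = (1/-0.05600) ln[(0.268/0.324)(1 − 1.983×-0.05600/(0.324×13.26))] = -17.86 × ln(0.8485) = 2.933 d.
D_c = (0.324/0.268) × 13.26 × e^(−0.324×2.933) = 1.209 × 13.26 × 0.3867 = 6.198 mg/L.
Minimum DO = 8.82 − 6.198 = 2.622 mg/L.

t_c ≈ 2.93 d; minimum DO ≈ 2.62 mg/L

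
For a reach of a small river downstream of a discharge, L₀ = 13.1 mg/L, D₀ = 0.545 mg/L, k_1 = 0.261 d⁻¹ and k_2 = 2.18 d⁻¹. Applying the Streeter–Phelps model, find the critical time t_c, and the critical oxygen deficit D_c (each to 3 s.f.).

t_c ≈ 0.916 d; D_c ≈ 1.23 mg/L

t_c = [1/(k_2−k_1)] ln[(k_2/k_1)(1 − D₀(k_2−k_1)/(k_1 L₀))]
= [1/(2.18−0.261)] ln[(2.18/0.261)(1 − 0.545×1.919/(0.261×13.1))]
= (1/1.919) ln[8.352 × 0.6941] = 0.5211 × ln(5.798) = 0.5211 × 1.757 = 0.9158 d.
D_c = (k_1/k_2) L₀ e^(−k_1 t_c) = (0.261/2.18) × 13.1 × e^(−0.261×0.9158) = 0.1197 × 13.1 × 0.7874 = 1.235 mg/L.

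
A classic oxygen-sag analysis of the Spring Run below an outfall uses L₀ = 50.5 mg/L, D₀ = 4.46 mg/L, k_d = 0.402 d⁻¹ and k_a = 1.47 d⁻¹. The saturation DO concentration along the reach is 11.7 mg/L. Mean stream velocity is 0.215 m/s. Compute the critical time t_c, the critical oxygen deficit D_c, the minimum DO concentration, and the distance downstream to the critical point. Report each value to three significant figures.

With k_a/k_d = 3.657 and 1 − D₀(k_a−k_d)/(k_d L₀) = 0.7654,
t_c = ln(3.657 × 0.7654) / (1.47 − 0.402) = ln(2.799) / 1.068 = 1.029/1.068 = 0.9636 d.
L(t_c) = L₀ e^(−k_d t_c) = 50.5 × 0.6788 = 34.28 mg/L, and at the critical point k_a D_c = k_d L, so D_c = (0.402/1.47) × 34.28 = 9.375 mg/L.
Minimum DO = C_s − D_c = 11.7 − 9.375 = 2.325 mg/L.
x_c = v t_c = 0.215 m/s × 0.9636 d × 86400 s/d = 17900 m ≈ 17.9 km.

t_c ≈ 0.964 d; D_c ≈ 9.37 mg/L; min DO ≈ 2.33 mg/L; x_c ≈ 17.9 km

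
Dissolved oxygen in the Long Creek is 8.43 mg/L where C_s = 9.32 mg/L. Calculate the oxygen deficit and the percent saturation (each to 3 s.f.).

D ≈ 0.890 mg/L; 90.5 % saturation

D = C_s − C = 9.32 − 8.43 = 0.890 mg/L.
% saturation = 8.43/9.32 × 100 = 90.5 %.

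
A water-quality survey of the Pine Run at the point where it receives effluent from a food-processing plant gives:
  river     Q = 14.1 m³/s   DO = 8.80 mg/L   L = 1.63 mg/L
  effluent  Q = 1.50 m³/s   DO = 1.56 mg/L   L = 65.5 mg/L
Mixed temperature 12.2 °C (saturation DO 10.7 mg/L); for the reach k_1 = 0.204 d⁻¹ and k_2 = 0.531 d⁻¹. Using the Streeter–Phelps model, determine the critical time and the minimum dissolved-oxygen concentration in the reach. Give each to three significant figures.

Mixed DO = (14.1×8.80 + 1.50×1.56)/(14.1+1.50) = 126.4/15.60 = 8.104 mg/L.
Mixed L₀ = (14.1×1.63 + 1.50×65.5)/(15.60) = 121.2/15.60 = 7.771 mg/L.
Initial deficit D₀ = C_s − DO₀ = 10.7 − 8.104 = 2.596 mg/L.
t_c = (1/0.3270) ln[(0.531/0.204)(1 − 2.596×0.3270/(0.204×7.771))] = 3.058 × ln(1.209) = 0.5806 d.
D_c = (0.204/0.531) × 7.771 × e^(−0.204×0.5806) = 0.3842 × 7.771 × 0.8883 = 2.652 mg/L.
Minimum DO = 10.7 − 2.652 = 8.048 mg/L.

t_c ≈ 0.581 d; minimum DO ≈ 8.05 mg/L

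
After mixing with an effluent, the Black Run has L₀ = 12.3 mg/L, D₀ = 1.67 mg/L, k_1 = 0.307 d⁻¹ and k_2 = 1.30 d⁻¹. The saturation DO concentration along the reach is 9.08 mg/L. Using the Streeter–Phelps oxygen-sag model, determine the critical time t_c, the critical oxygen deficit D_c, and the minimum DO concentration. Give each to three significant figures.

t_c ≈ 0.871 d; D_c ≈ 2.22 mg/L; min DO ≈ 6.86 mg/L

With k_2/k_1 = 4.235 and 1 − D₀(k_2−k_1)/(k_1 L₀) = 0.5608,
t_c = ln(4.235 × 0.5608) / (1.30 − 0.307) = ln(2.375) / 0.9930 = 0.8650/0.9930 = 0.8711 d.
D_c = (k_1/k_2) L₀ e^(−k_1 t_c) = (0.307/1.30) × 12.3 × e^(−0.307×0.8711) = 0.2362 × 12.3 × 0.7654 = 2.223 mg/L.
Minimum DO = C_s − D_c = 9.08 − 2.223 = 6.857 mg/L.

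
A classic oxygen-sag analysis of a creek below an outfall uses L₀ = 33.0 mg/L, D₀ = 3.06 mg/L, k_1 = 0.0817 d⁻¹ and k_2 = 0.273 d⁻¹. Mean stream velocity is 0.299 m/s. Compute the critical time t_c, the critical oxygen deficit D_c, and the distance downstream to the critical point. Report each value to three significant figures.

At the critical point dD/dt = 0, so k_1 L₀ e^(−k_1 t) = k_2 D. Substituting D(t) from the Streeter–Phelps equation and solving for t gives
t_c = ln[(k_2/k_1)(1 − D₀(k_2−k_1)/(k_1 L₀))] / (k_2−k_1).
Here k_2−k_1 = 0.1913 d⁻¹ and 1 − D₀(k_2−k_1)/(k_1 L₀) = 1 − 3.06×0.1913/(0.0817×33.0) = 0.7829, so
t_c = ln(3.341 × 0.7829) / 0.1913 = 0.9616 / 0.1913 = 5.027 d.
L(t_c) = L₀ e^(−k_1 t_c) = 33.0 × 0.6632 = 21.89 mg/L, and at the critical point k_2 D_c = k_1 L, so D_c = (0.0817/0.273) × 21.89 = 6.550 mg/L.
x_c = v t_c = 0.299 m/s × 5.027 d × 86400 s/d = 129900 m ≈ 130 km.

t_c ≈ 5.03 d; D_c ≈ 6.55 mg/L; x_c ≈ 130 km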